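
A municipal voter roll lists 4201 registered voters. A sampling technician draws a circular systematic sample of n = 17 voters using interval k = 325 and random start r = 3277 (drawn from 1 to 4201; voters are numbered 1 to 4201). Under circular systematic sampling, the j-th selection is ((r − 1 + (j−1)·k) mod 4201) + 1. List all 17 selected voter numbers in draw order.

Selection 1: 3277
Selection 2: 3277 + 325 = 3602
Selection 3: 3602 + 325 = 3927
Selection 4: 3927 + 325 = 4252 → 4252 − 4201 = 51
Selection 5: 51 + 325 = 376
Selection 6: 376 + 325 = 701
Selection 7: 701 + 325 = 1026
Selection 8: 1026 + 325 = 1351
Selection 9: 1351 + 325 = 1676
Selection 10: 1676 + 325 = 2001
Selection 11: 2001 + 325 = 2326
Selection 12: 2326 + 325 = 2651
Selection 13: 2651 + 325 = 2976
Selection 14: 2976 + 325 = 3301
Selection 15: 3301 + 325 = 3626
Selection 16: 3626 + 325 = 3951
Selection 17: 3951 + 325 = 4276 → 4276 − 4201 = 75

3277, 3602, 3927, 51, 376, 701, 1026, 1351, 1676, 2001, 2326, 2651, 2976, 3301, 3626, 3951, 75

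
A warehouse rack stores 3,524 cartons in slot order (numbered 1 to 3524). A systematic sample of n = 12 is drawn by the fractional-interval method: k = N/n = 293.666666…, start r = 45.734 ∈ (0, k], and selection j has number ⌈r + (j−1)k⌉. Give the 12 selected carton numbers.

j=1: r + 0k = 45.734 → ⌈·⌉ = 46
j=2: r + 1k = 339.400666… → ⌈·⌉ = 340
j=3: r + 2k = 633.067333… → ⌈·⌉ = 634
j=4: r + 3k = 926.734 → ⌈·⌉ = 927
j=5: r + 4k = 1220.400666… → ⌈·⌉ = 1221
j=6: r + 5k = 1514.067333… → ⌈·⌉ = 1515
j=7: r + 6k = 1807.734 → ⌈·⌉ = 1808
j=8: r + 7k = 2101.400666… → ⌈·⌉ = 2102
j=9: r + 8k = 2395.067333… → ⌈·⌉ = 2396
j=10: r + 9k = 2688.734 → ⌈·⌉ = 2689
j=11: r + 10k = 2982.400666… → ⌈·⌉ = 2983
j=12: r + 11k = 3276.067333… → ⌈·⌉ = 3277

46, 340, 634, 927, 1221, 1515, 1808, 2102, 2396, 2689, 2983, 3277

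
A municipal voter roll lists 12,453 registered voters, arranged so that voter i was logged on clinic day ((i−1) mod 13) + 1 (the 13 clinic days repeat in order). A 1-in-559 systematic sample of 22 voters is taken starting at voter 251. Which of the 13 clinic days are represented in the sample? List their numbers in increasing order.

4

Consecutive selections differ by k = 559, so their clinic day numbers differ by 559 mod 13 = 0.
gcd(559, 13) = 13, so the sample visits 13/13 = 1 distinct residues mod 13.
Start 251 is clinic day 4; the clinic days hit are 4.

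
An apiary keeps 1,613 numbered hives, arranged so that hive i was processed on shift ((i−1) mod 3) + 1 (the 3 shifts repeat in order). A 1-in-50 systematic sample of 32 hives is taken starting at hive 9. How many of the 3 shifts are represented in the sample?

Consecutive selections differ by k = 50, so their shift numbers differ by 50 mod 3 = 2.
gcd(50, 3) = 1, so the sample visits 3/1 = 3 distinct residues mod 3.
Start 9 is shift 3; the shifts hit are 1, 2, 3.

3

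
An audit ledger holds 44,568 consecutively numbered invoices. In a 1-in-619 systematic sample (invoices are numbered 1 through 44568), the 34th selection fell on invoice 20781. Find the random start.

354

k = 619
r = 20781 − (34−1)×619 = 20781 − 20427 = 354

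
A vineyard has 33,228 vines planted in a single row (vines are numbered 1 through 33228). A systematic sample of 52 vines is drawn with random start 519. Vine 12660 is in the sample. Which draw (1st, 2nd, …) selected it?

k = 33228/52 = 639
position = (12660 − 519)/639 + 1 = 12141/639 + 1 = 19 + 1 = 20

20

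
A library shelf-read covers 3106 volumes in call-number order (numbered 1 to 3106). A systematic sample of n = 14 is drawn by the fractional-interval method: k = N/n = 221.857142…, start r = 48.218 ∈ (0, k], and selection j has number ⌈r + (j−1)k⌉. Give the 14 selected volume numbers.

j=1: r + 0k = 48.218 → ⌈·⌉ = 49
j=2: r + 1k = 270.075142… → ⌈·⌉ = 271
j=3: r + 2k = 491.932285… → ⌈·⌉ = 492
j=4: r + 3k = 713.789428… → ⌈·⌉ = 714
j=5: r + 4k = 935.646571… → ⌈·⌉ = 936
j=6: r + 5k = 1157.503714… → ⌈·⌉ = 1158
j=7: r + 6k = 1379.360857… → ⌈·⌉ = 1380
j=8: r + 7k = 1601.218 → ⌈·⌉ = 1602
j=9: r + 8k = 1823.075142… → ⌈·⌉ = 1824
j=10: r + 9k = 2044.932285… → ⌈·⌉ = 2045
j=11: r + 10k = 2266.789428… → ⌈·⌉ = 2267
j=12: r + 11k = 2488.646571… → ⌈·⌉ = 2489
j=13: r + 12k = 2710.503714… → ⌈·⌉ = 2711
j=14: r + 13k = 2932.360857… → ⌈·⌉ = 2933

49, 271, 492, 714, 936, 1158, 1380, 1602, 1824, 2045, 2267, 2489, 2711, 2933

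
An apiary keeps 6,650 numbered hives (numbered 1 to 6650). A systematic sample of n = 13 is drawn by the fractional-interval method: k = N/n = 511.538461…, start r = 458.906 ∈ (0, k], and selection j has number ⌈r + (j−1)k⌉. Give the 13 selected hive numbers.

j=1: r + 0k = 458.906 → ⌈·⌉ = 459
j=2: r + 1k = 970.444461… → ⌈·⌉ = 971
j=3: r + 2k = 1481.982923… → ⌈·⌉ = 1482
j=4: r + 3k = 1993.521384… → ⌈·⌉ = 1994
j=5: r + 4k = 2505.059846… → ⌈·⌉ = 2506
j=6: r + 5k = 3016.598307… → ⌈·⌉ = 3017
j=7: r + 6k = 3528.136769… → ⌈·⌉ = 3529
j=8: r + 7k = 4039.675230… → ⌈·⌉ = 4040
j=9: r + 8k = 4551.213692… → ⌈·⌉ = 4552
j=10: r + 9k = 5062.752153… → ⌈·⌉ = 5063
j=11: r + 10k = 5574.290615… → ⌈·⌉ = 5575
j=12: r + 11k = 6085.829076… → ⌈·⌉ = 6086
j=13: r + 12k = 6597.367538… → ⌈·⌉ = 6598

459, 971, 1482, 1994, 2506, 3017, 3529, 4040, 4552, 5063, 5575, 6086, 6598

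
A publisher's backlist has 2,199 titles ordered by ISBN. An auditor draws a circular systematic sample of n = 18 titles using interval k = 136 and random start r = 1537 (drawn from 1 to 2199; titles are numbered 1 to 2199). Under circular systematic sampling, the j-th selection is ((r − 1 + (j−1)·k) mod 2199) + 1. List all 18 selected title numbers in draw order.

Selection 1: 1537
Selection 2: 1537 + 136 = 1673
Selection 3: 1673 + 136 = 1809
Selection 4: 1809 + 136 = 1945
Selection 5: 1945 + 136 = 2081
Selection 6: 2081 + 136 = 2217 → 2217 − 2199 = 18
Selection 7: 18 + 136 = 154
Selection 8: 154 + 136 = 290
Selection 9: 290 + 136 = 426
Selection 10: 426 + 136 = 562
Selection 11: 562 + 136 = 698
Selection 12: 698 + 136 = 834
Selection 13: 834 + 136 = 970
Selection 14: 970 + 136 = 1106
Selection 15: 1106 + 136 = 1242
Selection 16: 1242 + 136 = 1378
Selection 17: 1378 + 136 = 1514
Selection 18: 1514 + 136 = 1650

1537, 1673, 1809, 1945, 2081, 18, 154, 290, 426, 562, 698, 834, 970, 1106, 1242, 1378, 1514, 1650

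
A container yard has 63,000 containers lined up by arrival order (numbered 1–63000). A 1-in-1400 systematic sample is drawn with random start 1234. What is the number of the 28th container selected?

39034

k = 1400
28th selection = r + (28−1)·k = 1234 + 27×1400 = 1234 + 37800 = 39034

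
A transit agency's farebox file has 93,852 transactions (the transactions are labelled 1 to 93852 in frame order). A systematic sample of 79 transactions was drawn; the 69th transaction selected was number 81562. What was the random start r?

778

k = 93852/79 = 1188
r = 81562 − (69−1)×1188 = 81562 − 80784 = 778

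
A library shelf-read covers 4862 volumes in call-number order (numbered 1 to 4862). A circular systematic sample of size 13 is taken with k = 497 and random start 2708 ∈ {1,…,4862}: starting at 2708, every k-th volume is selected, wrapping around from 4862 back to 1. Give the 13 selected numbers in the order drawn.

Selection 1: 2708
Selection 2: 2708 + 497 = 3205
Selection 3: 3205 + 497 = 3702
Selection 4: 3702 + 497 = 4199
Selection 5: 4199 + 497 = 4696
Selection 6: 4696 + 497 = 5193 → 5193 − 4862 = 331
Selection 7: 331 + 497 = 828
Selection 8: 828 + 497 = 1325
Selection 9: 1325 + 497 = 1822
Selection 10: 1822 + 497 = 2319
Selection 11: 2319 + 497 = 2816
Selection 12: 2816 + 497 = 3313
Selection 13: 3313 + 497 = 3810

2708, 3205, 3702, 4199, 4696, 331, 828, 1325, 1822, 2319, 2816, 3313, 3810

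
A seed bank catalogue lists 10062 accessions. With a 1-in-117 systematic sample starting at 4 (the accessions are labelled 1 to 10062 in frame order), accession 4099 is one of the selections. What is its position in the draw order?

36

k = 117
position = (4099 − 4)/117 + 1 = 4095/117 + 1 = 35 + 1 = 36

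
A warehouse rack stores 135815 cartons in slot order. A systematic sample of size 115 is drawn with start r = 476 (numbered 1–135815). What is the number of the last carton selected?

k = 135815/115 = 1181
115th selection = r + (115−1)·k = 476 + 114×1181 = 476 + 134634 = 135110

135110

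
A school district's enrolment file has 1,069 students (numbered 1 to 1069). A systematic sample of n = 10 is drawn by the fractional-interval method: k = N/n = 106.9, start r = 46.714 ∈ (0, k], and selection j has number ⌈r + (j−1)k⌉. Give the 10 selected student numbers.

47, 154, 261, 368, 475, 582, 689, 796, 902, 1009

j=1: r + 0k = 46.714 → ⌈·⌉ = 47
j=2: r + 1k = 153.614 → ⌈·⌉ = 154
j=3: r + 2k = 260.514 → ⌈·⌉ = 261
j=4: r + 3k = 367.414 → ⌈·⌉ = 368
j=5: r + 4k = 474.314 → ⌈·⌉ = 475
j=6: r + 5k = 581.214 → ⌈·⌉ = 582
j=7: r + 6k = 688.114 → ⌈·⌉ = 689
j=8: r + 7k = 795.014 → ⌈·⌉ = 796
j=9: r + 8k = 901.914 → ⌈·⌉ = 902
j=10: r + 9k = 1008.814 → ⌈·⌉ = 1009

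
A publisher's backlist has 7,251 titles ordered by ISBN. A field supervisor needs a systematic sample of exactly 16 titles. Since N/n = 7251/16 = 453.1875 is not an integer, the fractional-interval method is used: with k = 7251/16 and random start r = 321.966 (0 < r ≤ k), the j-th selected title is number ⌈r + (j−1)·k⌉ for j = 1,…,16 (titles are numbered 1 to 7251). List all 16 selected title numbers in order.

j=1: r + 0k = 321.966 → ⌈·⌉ = 322
j=2: r + 1k = 775.1535 → ⌈·⌉ = 776
j=3: r + 2k = 1228.341 → ⌈·⌉ = 1229
j=4: r + 3k = 1681.5285 → ⌈·⌉ = 1682
j=5: r + 4k = 2134.716 → ⌈·⌉ = 2135
j=6: r + 5k = 2587.9035 → ⌈·⌉ = 2588
j=7: r + 6k = 3041.091 → ⌈·⌉ = 3042
j=8: r + 7k = 3494.2785 → ⌈·⌉ = 3495
j=9: r + 8k = 3947.466 → ⌈·⌉ = 3948
j=10: r + 9k = 4400.6535 → ⌈·⌉ = 4401
j=11: r + 10k = 4853.841 → ⌈·⌉ = 4854
j=12: r + 11k = 5307.0285 → ⌈·⌉ = 5308
j=13: r + 12k = 5760.216 → ⌈·⌉ = 5761
j=14: r + 13k = 6213.4035 → ⌈·⌉ = 6214
j=15: r + 14k = 6666.591 → ⌈·⌉ = 6667
j=16: r + 15k = 7119.7785 → ⌈·⌉ = 7120

322, 776, 1229, 1682, 2135, 2588, 3042, 3495, 3948, 4401, 4854, 5308, 5761, 6214, 6667, 7120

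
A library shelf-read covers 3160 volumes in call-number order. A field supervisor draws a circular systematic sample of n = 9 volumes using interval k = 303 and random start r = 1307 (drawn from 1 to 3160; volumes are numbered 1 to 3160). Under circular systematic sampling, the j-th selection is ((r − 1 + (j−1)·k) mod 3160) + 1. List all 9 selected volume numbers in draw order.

1307, 1610, 1913, 2216, 2519, 2822, 3125, 268, 571

Selection 1: 1307
Selection 2: 1307 + 303 = 1610
Selection 3: 1610 + 303 = 1913
Selection 4: 1913 + 303 = 2216
Selection 5: 2216 + 303 = 2519
Selection 6: 2519 + 303 = 2822
Selection 7: 2822 + 303 = 3125
Selection 8: 3125 + 303 = 3428 → 3428 − 3160 = 268
Selection 9: 268 + 303 = 571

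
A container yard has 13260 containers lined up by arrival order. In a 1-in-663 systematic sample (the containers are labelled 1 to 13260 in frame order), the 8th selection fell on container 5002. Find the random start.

361

k = 663
r = 5002 − (8−1)×663 = 5002 − 4641 = 361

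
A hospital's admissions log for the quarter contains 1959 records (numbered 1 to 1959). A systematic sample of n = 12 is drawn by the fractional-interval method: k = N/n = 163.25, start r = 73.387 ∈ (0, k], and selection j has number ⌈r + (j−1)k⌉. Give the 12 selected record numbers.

74, 237, 400, 564, 727, 890, 1053, 1217, 1380, 1543, 1706, 1870

j=1: r + 0k = 73.387 → ⌈·⌉ = 74
j=2: r + 1k = 236.637 → ⌈·⌉ = 237
j=3: r + 2k = 399.887 → ⌈·⌉ = 400
j=4: r + 3k = 563.137 → ⌈·⌉ = 564
j=5: r + 4k = 726.387 → ⌈·⌉ = 727
j=6: r + 5k = 889.637 → ⌈·⌉ = 890
j=7: r + 6k = 1052.887 → ⌈·⌉ = 1053
j=8: r + 7k = 1216.137 → ⌈·⌉ = 1217
j=9: r + 8k = 1379.387 → ⌈·⌉ = 1380
j=10: r + 9k = 1542.637 → ⌈·⌉ = 1543
j=11: r + 10k = 1705.887 → ⌈·⌉ = 1706
j=12: r + 11k = 1869.137 → ⌈·⌉ = 1870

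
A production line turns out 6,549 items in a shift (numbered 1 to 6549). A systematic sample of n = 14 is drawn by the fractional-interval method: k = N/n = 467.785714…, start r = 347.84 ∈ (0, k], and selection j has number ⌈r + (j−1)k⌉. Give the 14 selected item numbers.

j=1: r + 0k = 347.84 → ⌈·⌉ = 348
j=2: r + 1k = 815.625714… → ⌈·⌉ = 816
j=3: r + 2k = 1283.411428… → ⌈·⌉ = 1284
j=4: r + 3k = 1751.197142… → ⌈·⌉ = 1752
j=5: r + 4k = 2218.982857… → ⌈·⌉ = 2219
j=6: r + 5k = 2686.768571… → ⌈·⌉ = 2687
j=7: r + 6k = 3154.554285… → ⌈·⌉ = 3155
j=8: r + 7k = 3622.34 → ⌈·⌉ = 3623
j=9: r + 8k = 4090.125714… → ⌈·⌉ = 4091
j=10: r + 9k = 4557.911428… → ⌈·⌉ = 4558
j=11: r + 10k = 5025.697142… → ⌈·⌉ = 5026
j=12: r + 11k = 5493.482857… → ⌈·⌉ = 5494
j=13: r + 12k = 5961.268571… → ⌈·⌉ = 5962
j=14: r + 13k = 6429.054285… → ⌈·⌉ = 6430

348, 816, 1284, 1752, 2219, 2687, 3155, 3623, 4091, 4558, 5026, 5494, 5962, 6430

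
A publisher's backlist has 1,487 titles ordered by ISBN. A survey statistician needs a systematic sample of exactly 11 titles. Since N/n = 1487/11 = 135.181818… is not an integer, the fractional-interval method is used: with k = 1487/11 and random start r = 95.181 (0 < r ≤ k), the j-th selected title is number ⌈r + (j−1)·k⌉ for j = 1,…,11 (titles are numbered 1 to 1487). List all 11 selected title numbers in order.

j=1: r + 0k = 95.181 → ⌈·⌉ = 96
j=2: r + 1k = 230.362818… → ⌈·⌉ = 231
j=3: r + 2k = 365.544636… → ⌈·⌉ = 366
j=4: r + 3k = 500.726454… → ⌈·⌉ = 501
j=5: r + 4k = 635.908272… → ⌈·⌉ = 636
j=6: r + 5k = 771.090090… → ⌈·⌉ = 772
j=7: r + 6k = 906.271909… → ⌈·⌉ = 907
j=8: r + 7k = 1041.453727… → ⌈·⌉ = 1042
j=9: r + 8k = 1176.635545… → ⌈·⌉ = 1177
j=10: r + 9k = 1311.817363… → ⌈·⌉ = 1312
j=11: r + 10k = 1446.999181… → ⌈·⌉ = 1447

96, 231, 366, 501, 636, 772, 907, 1042, 1177, 1312, 1447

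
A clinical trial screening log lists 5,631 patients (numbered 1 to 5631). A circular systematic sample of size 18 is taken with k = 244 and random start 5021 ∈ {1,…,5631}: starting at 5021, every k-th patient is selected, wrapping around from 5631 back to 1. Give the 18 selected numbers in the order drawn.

5021, 5265, 5509, 122, 366, 610, 854, 1098, 1342, 1586, 1830, 2074, 2318, 2562, 2806, 3050, 3294, 3538

Selection 1: 5021
Selection 2: 5021 + 244 = 5265
Selection 3: 5265 + 244 = 5509
Selection 4: 5509 + 244 = 5753 → 5753 − 5631 = 122
Selection 5: 122 + 244 = 366
Selection 6: 366 + 244 = 610
Selection 7: 610 + 244 = 854
Selection 8: 854 + 244 = 1098
Selection 9: 1098 + 244 = 1342
Selection 10: 1342 + 244 = 1586
Selection 11: 1586 + 244 = 1830
Selection 12: 1830 + 244 = 2074
Selection 13: 2074 + 244 = 2318
Selection 14: 2318 + 244 = 2562
Selection 15: 2562 + 244 = 2806
Selection 16: 2806 + 244 = 3050
Selection 17: 3050 + 244 = 3294
Selection 18: 3294 + 244 = 3538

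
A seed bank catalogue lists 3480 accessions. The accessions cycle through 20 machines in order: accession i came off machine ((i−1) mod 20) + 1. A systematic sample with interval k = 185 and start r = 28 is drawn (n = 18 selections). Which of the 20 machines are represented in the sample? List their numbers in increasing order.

Consecutive selections differ by k = 185, so their machine numbers differ by 185 mod 20 = 5.
gcd(185, 20) = 5, so the sample visits 20/5 = 4 distinct residues mod 20.
Start 28 is machine 8; the machines hit are 3, 8, 13, 18.

3, 8, 13, 18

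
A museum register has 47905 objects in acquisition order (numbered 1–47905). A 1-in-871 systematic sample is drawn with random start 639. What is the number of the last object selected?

k = 871
55th selection = r + (55−1)·k = 639 + 54×871 = 639 + 47034 = 47673

47673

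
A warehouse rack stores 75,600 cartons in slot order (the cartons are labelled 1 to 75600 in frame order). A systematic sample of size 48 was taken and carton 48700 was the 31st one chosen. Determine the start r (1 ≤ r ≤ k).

k = 75600/48 = 1575
r = 48700 − (31−1)×1575 = 48700 − 47250 = 1450

1450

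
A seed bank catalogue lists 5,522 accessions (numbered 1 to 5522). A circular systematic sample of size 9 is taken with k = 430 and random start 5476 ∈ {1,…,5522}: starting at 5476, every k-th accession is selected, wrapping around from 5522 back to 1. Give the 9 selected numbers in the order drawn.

5476, 384, 814, 1244, 1674, 2104, 2534, 2964, 3394

Selection 1: 5476
Selection 2: 5476 + 430 = 5906 → 5906 − 5522 = 384
Selection 3: 384 + 430 = 814
Selection 4: 814 + 430 = 1244
Selection 5: 1244 + 430 = 1674
Selection 6: 1674 + 430 = 2104
Selection 7: 2104 + 430 = 2534
Selection 8: 2534 + 430 = 2964
Selection 9: 2964 + 430 = 3394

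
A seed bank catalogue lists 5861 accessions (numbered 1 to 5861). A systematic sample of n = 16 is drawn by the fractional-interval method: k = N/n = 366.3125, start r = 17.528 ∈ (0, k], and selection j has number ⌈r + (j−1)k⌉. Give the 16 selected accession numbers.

j=1: r + 0k = 17.528 → ⌈·⌉ = 18
j=2: r + 1k = 383.8405 → ⌈·⌉ = 384
j=3: r + 2k = 750.153 → ⌈·⌉ = 751
j=4: r + 3k = 1116.4655 → ⌈·⌉ = 1117
j=5: r + 4k = 1482.778 → ⌈·⌉ = 1483
j=6: r + 5k = 1849.0905 → ⌈·⌉ = 1850
j=7: r + 6k = 2215.403 → ⌈·⌉ = 2216
j=8: r + 7k = 2581.7155 → ⌈·⌉ = 2582
j=9: r + 8k = 2948.028 → ⌈·⌉ = 2949
j=10: r + 9k = 3314.3405 → ⌈·⌉ = 3315
j=11: r + 10k = 3680.653 → ⌈·⌉ = 3681
j=12: r + 11k = 4046.9655 → ⌈·⌉ = 4047
j=13: r + 12k = 4413.278 → ⌈·⌉ = 4414
j=14: r + 13k = 4779.5905 → ⌈·⌉ = 4780
j=15: r + 14k = 5145.903 → ⌈·⌉ = 5146
j=16: r + 15k = 5512.2155 → ⌈·⌉ = 5513

18, 384, 751, 1117, 1483, 1850, 2216, 2582, 2949, 3315, 3681, 4047, 4414, 4780, 5146, 5513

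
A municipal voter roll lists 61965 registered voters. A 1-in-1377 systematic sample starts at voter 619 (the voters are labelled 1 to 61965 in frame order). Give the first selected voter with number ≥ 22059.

22651

k = 1377
Steps past start: ⌈(22059 − 619)/1377⌉ = ⌈21440/1377⌉ = 16
Selected voter: 619 + 16×1377 = 22651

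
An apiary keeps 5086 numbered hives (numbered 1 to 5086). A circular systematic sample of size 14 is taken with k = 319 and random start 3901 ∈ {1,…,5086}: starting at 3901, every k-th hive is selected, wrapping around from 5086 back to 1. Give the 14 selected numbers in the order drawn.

Selection 1: 3901
Selection 2: 3901 + 319 = 4220
Selection 3: 4220 + 319 = 4539
Selection 4: 4539 + 319 = 4858
Selection 5: 4858 + 319 = 5177 → 5177 − 5086 = 91
Selection 6: 91 + 319 = 410
Selection 7: 410 + 319 = 729
Selection 8: 729 + 319 = 1048
Selection 9: 1048 + 319 = 1367
Selection 10: 1367 + 319 = 1686
Selection 11: 1686 + 319 = 2005
Selection 12: 2005 + 319 = 2324
Selection 13: 2324 + 319 = 2643
Selection 14: 2643 + 319 = 2962

3901, 4220, 4539, 4858, 91, 410, 729, 1048, 1367, 1686, 2005, 2324, 2643, 2962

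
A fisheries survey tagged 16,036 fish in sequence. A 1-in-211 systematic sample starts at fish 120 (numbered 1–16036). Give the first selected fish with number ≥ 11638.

k = 211
Steps past start: ⌈(11638 − 120)/211⌉ = ⌈11518/211⌉ = 55
Selected fish: 120 + 55×211 = 11725

11725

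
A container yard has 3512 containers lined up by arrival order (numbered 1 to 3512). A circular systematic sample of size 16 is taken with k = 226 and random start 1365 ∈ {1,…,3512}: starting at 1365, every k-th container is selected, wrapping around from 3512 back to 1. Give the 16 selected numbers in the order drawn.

Selection 1: 1365
Selection 2: 1365 + 226 = 1591
Selection 3: 1591 + 226 = 1817
Selection 4: 1817 + 226 = 2043
Selection 5: 2043 + 226 = 2269
Selection 6: 2269 + 226 = 2495
Selection 7: 2495 + 226 = 2721
Selection 8: 2721 + 226 = 2947
Selection 9: 2947 + 226 = 3173
Selection 10: 3173 + 226 = 3399
Selection 11: 3399 + 226 = 3625 → 3625 − 3512 = 113
Selection 12: 113 + 226 = 339
Selection 13: 339 + 226 = 565
Selection 14: 565 + 226 = 791
Selection 15: 791 + 226 = 1017
Selection 16: 1017 + 226 = 1243

1365, 1591, 1817, 2043, 2269, 2495, 2721, 2947, 3173, 3399, 113, 339, 565, 791, 1017, 1243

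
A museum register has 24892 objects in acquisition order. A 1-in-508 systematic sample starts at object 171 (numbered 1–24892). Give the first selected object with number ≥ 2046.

2203

k = 508
Steps past start: ⌈(2046 − 171)/508⌉ = ⌈1875/508⌉ = 4
Selected object: 171 + 4×508 = 2203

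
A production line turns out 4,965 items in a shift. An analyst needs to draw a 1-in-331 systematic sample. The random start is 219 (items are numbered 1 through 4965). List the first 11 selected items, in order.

item 1: 219
item 2: 219 + 331 = 550
item 3: 550 + 331 = 881
item 4: 881 + 331 = 1212
item 5: 1212 + 331 = 1543
item 6: 1543 + 331 = 1874
item 7: 1874 + 331 = 2205
item 8: 2205 + 331 = 2536
item 9: 2536 + 331 = 2867
item 10: 2867 + 331 = 3198
item 11: 3198 + 331 = 3529

219, 550, 881, 1212, 1543, 1874, 2205, 2536, 2867, 3198, 3529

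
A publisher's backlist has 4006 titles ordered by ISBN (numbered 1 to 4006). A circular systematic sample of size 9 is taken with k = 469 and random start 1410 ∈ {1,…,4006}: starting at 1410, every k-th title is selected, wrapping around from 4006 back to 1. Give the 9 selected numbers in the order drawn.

1410, 1879, 2348, 2817, 3286, 3755, 218, 687, 1156

Selection 1: 1410
Selection 2: 1410 + 469 = 1879
Selection 3: 1879 + 469 = 2348
Selection 4: 2348 + 469 = 2817
Selection 5: 2817 + 469 = 3286
Selection 6: 3286 + 469 = 3755
Selection 7: 3755 + 469 = 4224 → 4224 − 4006 = 218
Selection 8: 218 + 469 = 687
Selection 9: 687 + 469 = 1156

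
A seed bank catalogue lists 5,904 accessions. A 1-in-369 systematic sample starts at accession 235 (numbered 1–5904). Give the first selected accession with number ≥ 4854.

k = 369
Steps past start: ⌈(4854 − 235)/369⌉ = ⌈4619/369⌉ = 13
Selected accession: 235 + 13×369 = 5032

5032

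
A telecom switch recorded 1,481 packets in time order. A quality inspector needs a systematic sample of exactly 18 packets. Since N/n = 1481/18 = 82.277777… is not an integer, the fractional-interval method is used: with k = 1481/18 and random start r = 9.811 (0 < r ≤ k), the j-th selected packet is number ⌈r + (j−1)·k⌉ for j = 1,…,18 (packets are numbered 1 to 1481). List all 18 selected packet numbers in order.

j=1: r + 0k = 9.811 → ⌈·⌉ = 10
j=2: r + 1k = 92.088777… → ⌈·⌉ = 93
j=3: r + 2k = 174.366555… → ⌈·⌉ = 175
j=4: r + 3k = 256.644333… → ⌈·⌉ = 257
j=5: r + 4k = 338.922111… → ⌈·⌉ = 339
j=6: r + 5k = 421.199888… → ⌈·⌉ = 422
j=7: r + 6k = 503.477666… → ⌈·⌉ = 504
j=8: r + 7k = 585.755444… → ⌈·⌉ = 586
j=9: r + 8k = 668.033222… → ⌈·⌉ = 669
j=10: r + 9k = 750.311 → ⌈·⌉ = 751
j=11: r + 10k = 832.588777… → ⌈·⌉ = 833
j=12: r + 11k = 914.866555… → ⌈·⌉ = 915
j=13: r + 12k = 997.144333… → ⌈·⌉ = 998
j=14: r + 13k = 1079.422111… → ⌈·⌉ = 1080
j=15: r + 14k = 1161.699888… → ⌈·⌉ = 1162
j=16: r + 15k = 1243.977666… → ⌈·⌉ = 1244
j=17: r + 16k = 1326.255444… → ⌈·⌉ = 1327
j=18: r + 17k = 1408.533222… → ⌈·⌉ = 1409

10, 93, 175, 257, 339, 422, 504, 586, 669, 751, 833, 915, 998, 1080, 1162, 1244, 1327, 1409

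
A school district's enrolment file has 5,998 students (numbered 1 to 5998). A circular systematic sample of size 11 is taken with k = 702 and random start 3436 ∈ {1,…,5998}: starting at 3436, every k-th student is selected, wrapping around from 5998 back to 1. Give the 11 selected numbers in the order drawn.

3436, 4138, 4840, 5542, 246, 948, 1650, 2352, 3054, 3756, 4458

Selection 1: 3436
Selection 2: 3436 + 702 = 4138
Selection 3: 4138 + 702 = 4840
Selection 4: 4840 + 702 = 5542
Selection 5: 5542 + 702 = 6244 → 6244 − 5998 = 246
Selection 6: 246 + 702 = 948
Selection 7: 948 + 702 = 1650
Selection 8: 1650 + 702 = 2352
Selection 9: 2352 + 702 = 3054
Selection 10: 3054 + 702 = 3756
Selection 11: 3756 + 702 = 4458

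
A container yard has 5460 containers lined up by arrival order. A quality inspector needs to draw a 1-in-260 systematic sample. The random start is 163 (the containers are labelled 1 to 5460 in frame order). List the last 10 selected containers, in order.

12th selection = 163 + 11×260 = 3023
13th: 3023 + 260 = 3283
14th: 3283 + 260 = 3543
15th: 3543 + 260 = 3803
16th: 3803 + 260 = 4063
17th: 4063 + 260 = 4323
18th: 4323 + 260 = 4583
19th: 4583 + 260 = 4843
20th: 4843 + 260 = 5103
21st: 5103 + 260 = 5363

3023, 3283, 3543, 3803, 4063, 4323, 4583, 4843, 5103, 5363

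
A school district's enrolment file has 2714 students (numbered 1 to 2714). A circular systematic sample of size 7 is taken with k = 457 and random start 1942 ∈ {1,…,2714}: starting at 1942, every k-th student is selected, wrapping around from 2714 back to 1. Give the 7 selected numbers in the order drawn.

Selection 1: 1942
Selection 2: 1942 + 457 = 2399
Selection 3: 2399 + 457 = 2856 → 2856 − 2714 = 142
Selection 4: 142 + 457 = 599
Selection 5: 599 + 457 = 1056
Selection 6: 1056 + 457 = 1513
Selection 7: 1513 + 457 = 1970

1942, 2399, 142, 599, 1056, 1513, 1970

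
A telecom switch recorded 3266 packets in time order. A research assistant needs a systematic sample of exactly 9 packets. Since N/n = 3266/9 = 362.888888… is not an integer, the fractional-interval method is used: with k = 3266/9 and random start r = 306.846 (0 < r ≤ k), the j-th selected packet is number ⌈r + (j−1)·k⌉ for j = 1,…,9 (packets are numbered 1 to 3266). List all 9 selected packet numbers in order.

j=1: r + 0k = 306.846 → ⌈·⌉ = 307
j=2: r + 1k = 669.734888… → ⌈·⌉ = 670
j=3: r + 2k = 1032.623777… → ⌈·⌉ = 1033
j=4: r + 3k = 1395.512666… → ⌈·⌉ = 1396
j=5: r + 4k = 1758.401555… → ⌈·⌉ = 1759
j=6: r + 5k = 2121.290444… → ⌈·⌉ = 2122
j=7: r + 6k = 2484.179333… → ⌈·⌉ = 2485
j=8: r + 7k = 2847.068222… → ⌈·⌉ = 2848
j=9: r + 8k = 3209.957111… → ⌈·⌉ = 3210

307, 670, 1033, 1396, 1759, 2122, 2485, 2848, 3210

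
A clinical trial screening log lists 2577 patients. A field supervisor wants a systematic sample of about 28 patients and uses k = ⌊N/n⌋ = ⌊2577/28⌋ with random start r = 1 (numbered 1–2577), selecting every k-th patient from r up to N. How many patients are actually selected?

29

k = ⌊2577/28⌋ = 92
Achieved size = ⌊(2577 − 1)/92⌋ + 1 = ⌊2576/92⌋ + 1 = 28 + 1 = 29
(last selection: 1 + 28×92 = 2577 ≤ 2577; next would be 2669 > 2577)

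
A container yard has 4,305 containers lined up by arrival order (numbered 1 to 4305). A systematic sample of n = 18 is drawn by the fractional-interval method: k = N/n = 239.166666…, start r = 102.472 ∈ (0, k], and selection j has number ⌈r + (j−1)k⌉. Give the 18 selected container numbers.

j=1: r + 0k = 102.472 → ⌈·⌉ = 103
j=2: r + 1k = 341.638666… → ⌈·⌉ = 342
j=3: r + 2k = 580.805333… → ⌈·⌉ = 581
j=4: r + 3k = 819.972 → ⌈·⌉ = 820
j=5: r + 4k = 1059.138666… → ⌈·⌉ = 1060
j=6: r + 5k = 1298.305333… → ⌈·⌉ = 1299
j=7: r + 6k = 1537.472 → ⌈·⌉ = 1538
j=8: r + 7k = 1776.638666… → ⌈·⌉ = 1777
j=9: r + 8k = 2015.805333… → ⌈·⌉ = 2016
j=10: r + 9k = 2254.972 → ⌈·⌉ = 2255
j=11: r + 10k = 2494.138666… → ⌈·⌉ = 2495
j=12: r + 11k = 2733.305333… → ⌈·⌉ = 2734
j=13: r + 12k = 2972.472 → ⌈·⌉ = 2973
j=14: r + 13k = 3211.638666… → ⌈·⌉ = 3212
j=15: r + 14k = 3450.805333… → ⌈·⌉ = 3451
j=16: r + 15k = 3689.972 → ⌈·⌉ = 3690
j=17: r + 16k = 3929.138666… → ⌈·⌉ = 3930
j=18: r + 17k = 4168.305333… → ⌈·⌉ = 4169

103, 342, 581, 820, 1060, 1299, 1538, 1777, 2016, 2255, 2495, 2734, 2973, 3212, 3451, 3690, 3930, 4169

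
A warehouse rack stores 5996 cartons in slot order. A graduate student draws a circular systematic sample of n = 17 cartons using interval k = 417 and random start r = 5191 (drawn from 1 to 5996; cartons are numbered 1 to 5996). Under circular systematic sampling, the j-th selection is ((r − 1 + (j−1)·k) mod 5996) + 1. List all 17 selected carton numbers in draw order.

Selection 1: 5191
Selection 2: 5191 + 417 = 5608
Selection 3: 5608 + 417 = 6025 → 6025 − 5996 = 29
Selection 4: 29 + 417 = 446
Selection 5: 446 + 417 = 863
Selection 6: 863 + 417 = 1280
Selection 7: 1280 + 417 = 1697
Selection 8: 1697 + 417 = 2114
Selection 9: 2114 + 417 = 2531
Selection 10: 2531 + 417 = 2948
Selection 11: 2948 + 417 = 3365
Selection 12: 3365 + 417 = 3782
Selection 13: 3782 + 417 = 4199
Selection 14: 4199 + 417 = 4616
Selection 15: 4616 + 417 = 5033
Selection 16: 5033 + 417 = 5450
Selection 17: 5450 + 417 = 5867

5191, 5608, 29, 446, 863, 1280, 1697, 2114, 2531, 2948, 3365, 3782, 4199, 4616, 5033, 5450, 5867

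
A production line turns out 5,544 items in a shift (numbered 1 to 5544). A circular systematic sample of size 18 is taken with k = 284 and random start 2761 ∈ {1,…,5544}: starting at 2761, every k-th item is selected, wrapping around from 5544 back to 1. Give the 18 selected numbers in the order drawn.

Selection 1: 2761
Selection 2: 2761 + 284 = 3045
Selection 3: 3045 + 284 = 3329
Selection 4: 3329 + 284 = 3613
Selection 5: 3613 + 284 = 3897
Selection 6: 3897 + 284 = 4181
Selection 7: 4181 + 284 = 4465
Selection 8: 4465 + 284 = 4749
Selection 9: 4749 + 284 = 5033
Selection 10: 5033 + 284 = 5317
Selection 11: 5317 + 284 = 5601 → 5601 − 5544 = 57
Selection 12: 57 + 284 = 341
Selection 13: 341 + 284 = 625
Selection 14: 625 + 284 = 909
Selection 15: 909 + 284 = 1193
Selection 16: 1193 + 284 = 1477
Selection 17: 1477 + 284 = 1761
Selection 18: 1761 + 284 = 2045

2761, 3045, 3329, 3613, 3897, 4181, 4465, 4749, 5033, 5317, 57, 341, 625, 909, 1193, 1477, 1761, 2045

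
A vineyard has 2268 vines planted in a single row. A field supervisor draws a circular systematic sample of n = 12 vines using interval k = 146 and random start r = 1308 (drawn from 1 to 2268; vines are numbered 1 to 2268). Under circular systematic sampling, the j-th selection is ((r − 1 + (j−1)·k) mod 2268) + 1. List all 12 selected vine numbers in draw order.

1308, 1454, 1600, 1746, 1892, 2038, 2184, 62, 208, 354, 500, 646

Selection 1: 1308
Selection 2: 1308 + 146 = 1454
Selection 3: 1454 + 146 = 1600
Selection 4: 1600 + 146 = 1746
Selection 5: 1746 + 146 = 1892
Selection 6: 1892 + 146 = 2038
Selection 7: 2038 + 146 = 2184
Selection 8: 2184 + 146 = 2330 → 2330 − 2268 = 62
Selection 9: 62 + 146 = 208
Selection 10: 208 + 146 = 354
Selection 11: 354 + 146 = 500
Selection 12: 500 + 146 = 646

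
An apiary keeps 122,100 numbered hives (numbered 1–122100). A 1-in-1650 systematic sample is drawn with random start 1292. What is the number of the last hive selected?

k = 1650
74th selection = r + (74−1)·k = 1292 + 73×1650 = 1292 + 120450 = 121742

121742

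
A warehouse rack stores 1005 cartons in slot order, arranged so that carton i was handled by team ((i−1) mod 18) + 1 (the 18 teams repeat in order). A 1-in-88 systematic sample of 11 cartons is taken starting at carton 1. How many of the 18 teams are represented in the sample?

Consecutive selections differ by k = 88, so their team numbers differ by 88 mod 18 = 16.
gcd(88, 18) = 2, so the sample visits 18/2 = 9 distinct residues mod 18.
Start 1 is team 1; the teams hit are 1, 3, 5, 7, 9, 11, 13, 15, 17.

9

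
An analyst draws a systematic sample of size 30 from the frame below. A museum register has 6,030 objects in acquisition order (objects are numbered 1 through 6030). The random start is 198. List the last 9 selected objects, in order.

4419, 4620, 4821, 5022, 5223, 5424, 5625, 5826, 6027

k = N/n = 6030/30 = 201
22nd selection = 198 + 21×201 = 4419
23rd: 4419 + 201 = 4620
24th: 4620 + 201 = 4821
25th: 4821 + 201 = 5022
26th: 5022 + 201 = 5223
27th: 5223 + 201 = 5424
28th: 5424 + 201 = 5625
29th: 5625 + 201 = 5826
30th: 5826 + 201 = 6027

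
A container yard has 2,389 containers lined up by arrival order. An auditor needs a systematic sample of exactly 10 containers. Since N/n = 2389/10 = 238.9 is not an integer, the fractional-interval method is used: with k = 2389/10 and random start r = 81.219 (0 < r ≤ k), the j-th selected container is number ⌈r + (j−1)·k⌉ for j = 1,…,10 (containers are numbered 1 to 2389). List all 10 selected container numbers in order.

82, 321, 560, 798, 1037, 1276, 1515, 1754, 1993, 2232

j=1: r + 0k = 81.219 → ⌈·⌉ = 82
j=2: r + 1k = 320.119 → ⌈·⌉ = 321
j=3: r + 2k = 559.019 → ⌈·⌉ = 560
j=4: r + 3k = 797.919 → ⌈·⌉ = 798
j=5: r + 4k = 1036.819 → ⌈·⌉ = 1037
j=6: r + 5k = 1275.719 → ⌈·⌉ = 1276
j=7: r + 6k = 1514.619 → ⌈·⌉ = 1515
j=8: r + 7k = 1753.519 → ⌈·⌉ = 1754
j=9: r + 8k = 1992.419 → ⌈·⌉ = 1993
j=10: r + 9k = 2231.319 → ⌈·⌉ = 2232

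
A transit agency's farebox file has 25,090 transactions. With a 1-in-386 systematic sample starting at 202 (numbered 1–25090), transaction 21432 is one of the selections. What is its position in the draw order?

k = 386
position = (21432 − 202)/386 + 1 = 21230/386 + 1 = 55 + 1 = 56

56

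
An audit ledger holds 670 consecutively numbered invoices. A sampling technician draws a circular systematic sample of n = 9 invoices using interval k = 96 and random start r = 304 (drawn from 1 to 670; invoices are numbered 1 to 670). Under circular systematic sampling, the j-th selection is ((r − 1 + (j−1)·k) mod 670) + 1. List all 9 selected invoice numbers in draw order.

304, 400, 496, 592, 18, 114, 210, 306, 402

Selection 1: 304
Selection 2: 304 + 96 = 400
Selection 3: 400 + 96 = 496
Selection 4: 496 + 96 = 592
Selection 5: 592 + 96 = 688 → 688 − 670 = 18
Selection 6: 18 + 96 = 114
Selection 7: 114 + 96 = 210
Selection 8: 210 + 96 = 306
Selection 9: 306 + 96 = 402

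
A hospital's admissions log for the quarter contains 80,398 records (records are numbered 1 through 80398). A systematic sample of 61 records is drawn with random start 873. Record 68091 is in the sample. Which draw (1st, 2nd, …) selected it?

k = 80398/61 = 1318
position = (68091 − 873)/1318 + 1 = 67218/1318 + 1 = 51 + 1 = 52

52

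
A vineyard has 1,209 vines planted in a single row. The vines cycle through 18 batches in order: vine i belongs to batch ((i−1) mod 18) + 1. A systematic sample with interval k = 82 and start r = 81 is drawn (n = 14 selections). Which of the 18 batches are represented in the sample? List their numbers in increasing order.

1, 3, 5, 7, 9, 11, 13, 15, 17

Consecutive selections differ by k = 82, so their batch numbers differ by 82 mod 18 = 10.
gcd(82, 18) = 2, so the sample visits 18/2 = 9 distinct residues mod 18.
Start 81 is batch 9; the batches hit are 1, 3, 5, 7, 9, 11, 13, 15, 17.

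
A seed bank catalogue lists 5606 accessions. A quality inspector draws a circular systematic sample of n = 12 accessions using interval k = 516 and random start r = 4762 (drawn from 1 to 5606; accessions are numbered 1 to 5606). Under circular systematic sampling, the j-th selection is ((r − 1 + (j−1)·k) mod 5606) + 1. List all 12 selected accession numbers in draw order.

4762, 5278, 188, 704, 1220, 1736, 2252, 2768, 3284, 3800, 4316, 4832

Selection 1: 4762
Selection 2: 4762 + 516 = 5278
Selection 3: 5278 + 516 = 5794 → 5794 − 5606 = 188
Selection 4: 188 + 516 = 704
Selection 5: 704 + 516 = 1220
Selection 6: 1220 + 516 = 1736
Selection 7: 1736 + 516 = 2252
Selection 8: 2252 + 516 = 2768
Selection 9: 2768 + 516 = 3284
Selection 10: 3284 + 516 = 3800
Selection 11: 3800 + 516 = 4316
Selection 12: 4316 + 516 = 4832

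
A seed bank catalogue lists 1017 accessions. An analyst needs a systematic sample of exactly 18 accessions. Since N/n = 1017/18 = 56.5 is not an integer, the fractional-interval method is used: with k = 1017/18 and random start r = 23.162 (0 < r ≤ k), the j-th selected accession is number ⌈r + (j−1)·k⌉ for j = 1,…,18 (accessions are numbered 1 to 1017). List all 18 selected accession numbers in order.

24, 80, 137, 193, 250, 306, 363, 419, 476, 532, 589, 645, 702, 758, 815, 871, 928, 984

j=1: r + 0k = 23.162 → ⌈·⌉ = 24
j=2: r + 1k = 79.662 → ⌈·⌉ = 80
j=3: r + 2k = 136.162 → ⌈·⌉ = 137
j=4: r + 3k = 192.662 → ⌈·⌉ = 193
j=5: r + 4k = 249.162 → ⌈·⌉ = 250
j=6: r + 5k = 305.662 → ⌈·⌉ = 306
j=7: r + 6k = 362.162 → ⌈·⌉ = 363
j=8: r + 7k = 418.662 → ⌈·⌉ = 419
j=9: r + 8k = 475.162 → ⌈·⌉ = 476
j=10: r + 9k = 531.662 → ⌈·⌉ = 532
j=11: r + 10k = 588.162 → ⌈·⌉ = 589
j=12: r + 11k = 644.662 → ⌈·⌉ = 645
j=13: r + 12k = 701.162 → ⌈·⌉ = 702
j=14: r + 13k = 757.662 → ⌈·⌉ = 758
j=15: r + 14k = 814.162 → ⌈·⌉ = 815
j=16: r + 15k = 870.662 → ⌈·⌉ = 871
j=17: r + 16k = 927.162 → ⌈·⌉ = 928
j=18: r + 17k = 983.662 → ⌈·⌉ = 984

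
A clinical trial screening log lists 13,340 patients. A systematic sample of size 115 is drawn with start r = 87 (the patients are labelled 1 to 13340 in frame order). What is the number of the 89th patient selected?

10295

k = 13340/115 = 116
89th selection = r + (89−1)·k = 87 + 88×116 = 87 + 10208 = 10295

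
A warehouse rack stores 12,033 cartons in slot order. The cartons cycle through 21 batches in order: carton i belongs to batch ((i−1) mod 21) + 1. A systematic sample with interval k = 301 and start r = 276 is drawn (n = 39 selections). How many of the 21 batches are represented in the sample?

Consecutive selections differ by k = 301, so their batch numbers differ by 301 mod 21 = 7.
gcd(301, 21) = 7, so the sample visits 21/7 = 3 distinct residues mod 21.
Start 276 is batch 3; the batches hit are 3, 10, 17.

3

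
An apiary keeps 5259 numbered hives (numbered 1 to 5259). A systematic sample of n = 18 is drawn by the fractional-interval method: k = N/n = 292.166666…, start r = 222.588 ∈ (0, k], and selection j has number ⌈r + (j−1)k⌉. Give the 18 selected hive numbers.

223, 515, 807, 1100, 1392, 1684, 1976, 2268, 2560, 2853, 3145, 3437, 3729, 4021, 4313, 4606, 4898, 5190

j=1: r + 0k = 222.588 → ⌈·⌉ = 223
j=2: r + 1k = 514.754666… → ⌈·⌉ = 515
j=3: r + 2k = 806.921333… → ⌈·⌉ = 807
j=4: r + 3k = 1099.088 → ⌈·⌉ = 1100
j=5: r + 4k = 1391.254666… → ⌈·⌉ = 1392
j=6: r + 5k = 1683.421333… → ⌈·⌉ = 1684
j=7: r + 6k = 1975.588 → ⌈·⌉ = 1976
j=8: r + 7k = 2267.754666… → ⌈·⌉ = 2268
j=9: r + 8k = 2559.921333… → ⌈·⌉ = 2560
j=10: r + 9k = 2852.088 → ⌈·⌉ = 2853
j=11: r + 10k = 3144.254666… → ⌈·⌉ = 3145
j=12: r + 11k = 3436.421333… → ⌈·⌉ = 3437
j=13: r + 12k = 3728.588 → ⌈·⌉ = 3729
j=14: r + 13k = 4020.754666… → ⌈·⌉ = 4021
j=15: r + 14k = 4312.921333… → ⌈·⌉ = 4313
j=16: r + 15k = 4605.088 → ⌈·⌉ = 4606
j=17: r + 16k = 4897.254666… → ⌈·⌉ = 4898
j=18: r + 17k = 5189.421333… → ⌈·⌉ = 5190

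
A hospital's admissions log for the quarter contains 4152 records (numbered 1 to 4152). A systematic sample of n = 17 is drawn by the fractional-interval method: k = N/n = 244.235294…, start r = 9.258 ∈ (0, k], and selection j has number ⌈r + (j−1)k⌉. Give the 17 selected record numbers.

j=1: r + 0k = 9.258 → ⌈·⌉ = 10
j=2: r + 1k = 253.493294… → ⌈·⌉ = 254
j=3: r + 2k = 497.728588… → ⌈·⌉ = 498
j=4: r + 3k = 741.963882… → ⌈·⌉ = 742
j=5: r + 4k = 986.199176… → ⌈·⌉ = 987
j=6: r + 5k = 1230.434470… → ⌈·⌉ = 1231
j=7: r + 6k = 1474.669764… → ⌈·⌉ = 1475
j=8: r + 7k = 1718.905058… → ⌈·⌉ = 1719
j=9: r + 8k = 1963.140352… → ⌈·⌉ = 1964
j=10: r + 9k = 2207.375647… → ⌈·⌉ = 2208
j=11: r + 10k = 2451.610941… → ⌈·⌉ = 2452
j=12: r + 11k = 2695.846235… → ⌈·⌉ = 2696
j=13: r + 12k = 2940.081529… → ⌈·⌉ = 2941
j=14: r + 13k = 3184.316823… → ⌈·⌉ = 3185
j=15: r + 14k = 3428.552117… → ⌈·⌉ = 3429
j=16: r + 15k = 3672.787411… → ⌈·⌉ = 3673
j=17: r + 16k = 3917.022705… → ⌈·⌉ = 3918

10, 254, 498, 742, 987, 1231, 1475, 1719, 1964, 2208, 2452, 2696, 2941, 3185, 3429, 3673, 3918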